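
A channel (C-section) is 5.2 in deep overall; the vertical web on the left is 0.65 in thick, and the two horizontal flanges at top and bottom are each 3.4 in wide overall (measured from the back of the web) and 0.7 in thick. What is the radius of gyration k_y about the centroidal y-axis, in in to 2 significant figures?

Treat the section as a set of non-overlapping primitives; coordinates are from the bounding-box lower-left.
Web: 0.65 × 5.2, A = 3.38 in², x = 0.325 in, Ī = 0.119 in⁴.
Top flange (beyond web): 2.75 × 0.7, A = 1.925 in², x = 2.025 in, Ī = 1.213 in⁴.
Bottom flange (beyond web): 2.75 × 0.7, A = 1.925 in², x = 2.025 in, Ī = 1.213 in⁴.
Centroid: x̄ = ΣA·x / ΣA = 1.23 in.
Transfer each piece to the centroidal y-axis using Ī + A·d² with d = x − 1.23:
  web: d = -0.9053 in → contributes +2.889 in⁴
  top flange (beyond web): d = 0.7947 in → contributes +2.429 in⁴
  bottom flange (beyond web): d = 0.7947 in → contributes +2.429 in⁴
Total I = 7.747 in⁴.
Radius of gyration: k = √(I/A) = √(7.747 / 7.23) = 1.035 in.

k_y ≈ 1.0 in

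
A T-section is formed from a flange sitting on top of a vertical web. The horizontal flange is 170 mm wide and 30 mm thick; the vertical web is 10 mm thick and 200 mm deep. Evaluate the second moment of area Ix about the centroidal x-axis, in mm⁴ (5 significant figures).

Decompose the section into non-overlapping parts with the origin at the bottom-left of its bounding rectangle.
Flange: 170 × 30, A = 5 100 mm², y = 215 mm, Ī = 382 500 mm⁴.
Web: 10 × 200, A = 2 000 mm², y = 100 mm, Ī = 6 666 667 mm⁴.
Centroid: ȳ = ΣA·y / ΣA = 182.6056 mm.
Transfer each piece to the centroidal x-axis using Ī + A·d² with d = y − 182.6056:
  flange: d = 32.39437 mm → contributes +5 734 414 mm⁴
  web: d = -82.60563 mm → contributes +20 314 048 mm⁴
Total I = 26 048 462 mm⁴.

Ix ≈ 2.6048 × 10⁷ mm⁴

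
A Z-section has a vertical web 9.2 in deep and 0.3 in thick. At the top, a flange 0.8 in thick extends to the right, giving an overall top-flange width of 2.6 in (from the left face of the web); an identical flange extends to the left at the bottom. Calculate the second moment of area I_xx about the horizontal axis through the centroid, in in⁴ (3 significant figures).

I_xx ≈ 84.6 in⁴

Decompose the section into non-overlapping parts with the origin at the bottom-left of its bounding rectangle.
Web: 0.3 × 9.2, A = 2.76 in², y = 4.6 in, Ī = 19.467 in⁴.
Top flange (beyond web): 2.3 × 0.8, A = 1.84 in², y = 8.8 in, Ī = 0.098133 in⁴.
Bottom flange (beyond web): 2.3 × 0.8, A = 1.84 in², y = 0.4 in, Ī = 0.098133 in⁴.
Centroid: ȳ = ΣA·y / ΣA = 4.6 in.
Transfer each piece to the horizontal axis through the centroid using Ī + A·d² with d = y − 4.6:
  web: d = 0 in → contributes +19.467 in⁴
  top flange (beyond web): d = 4.2 in → contributes +32.556 in⁴
  bottom flange (beyond web): d = -4.2 in → contributes +32.556 in⁴
Total I = 84.579 in⁴.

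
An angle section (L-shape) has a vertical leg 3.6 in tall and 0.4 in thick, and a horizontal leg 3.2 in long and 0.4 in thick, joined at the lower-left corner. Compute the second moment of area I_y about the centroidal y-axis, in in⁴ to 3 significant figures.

I_y ≈ 2.36 in⁴

Break the section into simple shapes (no overlaps), measuring from the bottom-left corner of the bounding box.
Vertical leg: 0.4 × 3.6, A = 1.44 in², x = 0.2 in, Ī = 0.0192 in⁴.
Horizontal leg (remainder): 2.8 × 0.4, A = 1.12 in², x = 1.8 in, Ī = 0.73173 in⁴.
Centroid: x̄ = ΣA·x / ΣA = 0.9 in.
Transfer each piece to the centroidal y-axis using Ī + A·d² with d = x − 0.9:
  vertical leg: d = -0.7 in → contributes +0.7248 in⁴
  horizontal leg (remainder): d = 0.9 in → contributes +1.6389 in⁴
Total I = 2.3637 in⁴.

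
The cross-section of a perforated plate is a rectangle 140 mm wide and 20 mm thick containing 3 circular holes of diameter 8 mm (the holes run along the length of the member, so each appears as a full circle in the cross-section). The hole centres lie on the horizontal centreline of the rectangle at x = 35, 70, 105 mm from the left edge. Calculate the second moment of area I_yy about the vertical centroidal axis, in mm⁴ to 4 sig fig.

Split into non-overlapping primitives; take the origin at the lower-left of the bounding box.
Plate: 140 × 20, A = 2 800 mm², x = 70 mm, Ī = 4 573 333 mm⁴.
Hole 1 (subtracted): ⌀8, A = 50.2655 mm², x = 35 mm, Ī = 201.062 mm⁴.
Hole 2 (subtracted): ⌀8, A = 50.2655 mm², x = 70 mm, Ī = 201.062 mm⁴.
Hole 3 (subtracted): ⌀8, A = 50.2655 mm², x = 105 mm, Ī = 201.062 mm⁴.
By symmetry the centroid is at mid-width, x̄ = 70 mm.
Transfer each piece to the vertical centroidal axis using Ī + A·d² with d = x − 70:
  plate: d = 0 mm → contributes +4 573 333 mm⁴
  hole 1: d = -35 mm → contributes −61776.3 mm⁴
  hole 2: d = 0 mm → contributes −201.062 mm⁴
  hole 3: d = 35 mm → contributes −61776.3 mm⁴
Total I = 4 449 580 mm⁴.

I_yy ≈ 4.450 × 10⁶ mm⁴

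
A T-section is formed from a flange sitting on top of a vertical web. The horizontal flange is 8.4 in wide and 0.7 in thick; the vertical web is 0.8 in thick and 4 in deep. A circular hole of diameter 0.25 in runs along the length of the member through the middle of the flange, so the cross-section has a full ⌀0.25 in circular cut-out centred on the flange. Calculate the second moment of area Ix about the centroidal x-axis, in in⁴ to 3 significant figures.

Ix ≈ 15.9 in⁴

Treat the section as a set of non-overlapping primitives; coordinates are from the bounding-box lower-left.
Flange: 8.4 × 0.7, A = 5.88 in², y = 4.35 in, Ī = 0.2401 in⁴.
Web: 0.8 × 4, A = 3.2 in², y = 2 in, Ī = 4.2667 in⁴.
Hole (subtracted): ⌀0.25, A = 0.049087 in², y = 4.35 in, Ī = 0.00019175 in⁴.
Centroid: ȳ = ΣA·y / ΣA = 3.5173 in.
Transfer each piece to the centroidal x-axis using Ī + A·d² with d = y − 3.5173:
  flange: d = 0.8327 in → contributes +4.3172 in⁴
  web: d = -1.5173 in → contributes +11.634 in⁴
  hole: d = 0.8327 in → contributes −0.034228 in⁴
Total I = 15.917 in⁴.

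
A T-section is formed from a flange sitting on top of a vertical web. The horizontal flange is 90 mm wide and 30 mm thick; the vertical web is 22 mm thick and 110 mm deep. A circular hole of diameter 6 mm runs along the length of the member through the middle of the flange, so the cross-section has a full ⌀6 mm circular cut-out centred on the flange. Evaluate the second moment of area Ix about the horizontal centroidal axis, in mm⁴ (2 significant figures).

Break the section into simple shapes (no overlaps), measuring from the bottom-left corner of the bounding box.
Flange: 90 × 30, A = 2 700 mm², y = 125 mm, Ī = 202 500 mm⁴.
Web: 22 × 110, A = 2 420 mm², y = 55 mm, Ī = 2 440 167 mm⁴.
Hole (subtracted): ⌀6, A = 28.27 mm², y = 125 mm, Ī = 63.62 mm⁴.
Centroid: ȳ = ΣA·y / ΣA = 91.73 mm.
Transfer each piece to the horizontal centroidal axis using Ī + A·d² with d = y − 91.73:
  flange: d = 33.27 mm → contributes +3 191 050 mm⁴
  web: d = -36.73 mm → contributes +5 705 031 mm⁴
  hole: d = 33.27 mm → contributes −31 360 mm⁴
Total I = 8 864 722 mm⁴.

Ix ≈ 8.9 × 10⁶ mm⁴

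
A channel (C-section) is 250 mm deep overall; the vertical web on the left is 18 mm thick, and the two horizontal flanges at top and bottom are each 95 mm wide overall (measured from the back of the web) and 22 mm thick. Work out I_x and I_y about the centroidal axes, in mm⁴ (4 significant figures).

I_x ≈ 6.760 × 10⁷ mm⁴, I_y ≈ 6.156 × 10⁶ mm⁴

Break the section into simple shapes (no overlaps), measuring from the bottom-left corner of the bounding box.
Web: 18 × 250, A = 4 500 mm², y = 125 mm, Ī = 23 437 500 mm⁴.
Top flange (beyond web): 77 × 22, A = 1 694 mm², y = 239 mm, Ī = 68324.7 mm⁴.
Bottom flange (beyond web): 77 × 22, A = 1 694 mm², y = 11 mm, Ī = 68324.7 mm⁴.
By symmetry the centroid is at mid-height, ȳ = 125 mm.
Transfer each piece to the centroidal x-axis using Ī + A·d² with d = y − 125:
  web: d = 0 mm → contributes +23 437 500 mm⁴
  top flange (beyond web): d = 114 mm → contributes +22 083 549 mm⁴
  bottom flange (beyond web): d = -114 mm → contributes +22 083 549 mm⁴
Total I = 67 604 597 mm⁴.
For the y-axis: x̄ = 29.4019 mm.
Repeating about the centroidal y-axis gives I_y = 6 156 355 mm⁴.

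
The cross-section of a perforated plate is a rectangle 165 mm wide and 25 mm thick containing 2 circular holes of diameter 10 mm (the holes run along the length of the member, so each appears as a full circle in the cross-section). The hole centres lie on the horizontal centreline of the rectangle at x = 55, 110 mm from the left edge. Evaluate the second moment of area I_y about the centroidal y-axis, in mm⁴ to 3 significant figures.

I_y ≈ 9.24 × 10⁶ mm⁴

Decompose the section into non-overlapping parts with the origin at the bottom-left of its bounding rectangle.
Plate: 165 × 25, A = 4 125 mm², x = 82.5 mm, Ī = 9 358 594 mm⁴.
Hole 1 (subtracted): ⌀10, A = 78.54 mm², x = 55 mm, Ī = 490.87 mm⁴.
Hole 2 (subtracted): ⌀10, A = 78.54 mm², x = 110 mm, Ī = 490.87 mm⁴.
By symmetry the centroid is at mid-width, x̄ = 82.5 mm.
Transfer each piece to the centroidal y-axis using Ī + A·d² with d = x − 82.5:
  plate: d = 0 mm → contributes +9 358 594 mm⁴
  hole 1: d = -27.5 mm → contributes −59 887 mm⁴
  hole 2: d = 27.5 mm → contributes −59 887 mm⁴
Total I = 9 238 821 mm⁴.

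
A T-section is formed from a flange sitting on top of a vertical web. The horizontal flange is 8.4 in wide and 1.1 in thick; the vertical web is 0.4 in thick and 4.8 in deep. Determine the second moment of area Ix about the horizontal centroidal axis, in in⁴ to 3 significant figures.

Ix ≈ 18.5 in⁴

Split into non-overlapping primitives; take the origin at the lower-left of the bounding box.
Flange: 8.4 × 1.1, A = 9.24 in², y = 5.35 in, Ī = 0.9317 in⁴.
Web: 0.4 × 4.8, A = 1.92 in², y = 2.4 in, Ī = 3.6864 in⁴.
Centroid: ȳ = ΣA·y / ΣA = 4.8425 in.
Transfer each piece to the horizontal centroidal axis using Ī + A·d² with d = y − 4.8425:
  flange: d = 0.50753 in → contributes +3.3118 in⁴
  web: d = -2.4425 in → contributes +15.14 in⁴
Total I = 18.452 in⁴.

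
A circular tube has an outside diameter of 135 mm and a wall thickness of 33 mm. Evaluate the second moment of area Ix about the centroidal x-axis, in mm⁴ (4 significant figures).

Ix ≈ 1.519 × 10⁷ mm⁴

Break the section into simple shapes (no overlaps), measuring from the bottom-left corner of the bounding box.
Outer circle: ⌀135, A = 14313.9 mm², y = 67.5 mm, Ī = 16 304 406 mm⁴.
Bore (subtracted): ⌀69, A = 3739.28 mm², y = 67.5 mm, Ī = 1 112 670 mm⁴.
By symmetry the centroid is at mid-height, ȳ = 67.5 mm.
All pieces are centred on the centroidal x-axis, so I = ΣĪ (holes subtracted) = 15 191 736 mm⁴.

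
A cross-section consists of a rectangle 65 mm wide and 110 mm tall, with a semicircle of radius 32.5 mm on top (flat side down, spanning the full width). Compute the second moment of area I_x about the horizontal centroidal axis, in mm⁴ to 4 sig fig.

Decompose the section into non-overlapping parts with the origin at the bottom-left of its bounding rectangle.
Rectangular body: 65 × 110, A = 7 150 mm², y = 55 mm, Ī = 7 209 583 mm⁴.
Semicircular cap: semicircle r = 32.5, A = 1659.15 mm², y = 123.793 mm, Ī = 122 452 mm⁴.
Centroid: ȳ = ΣA·y / ΣA = 67.9568 mm.
Transfer each piece to the horizontal centroidal axis using Ī + A·d² with d = y − 67.9568:
  rectangular body: d = -12.9568 mm → contributes +8 409 925 mm⁴
  semicircular cap: d = 55.8366 mm → contributes +5 295 234 mm⁴
Total I = 13 705 159 mm⁴.

I_x ≈ 1.371 × 10⁷ mm⁴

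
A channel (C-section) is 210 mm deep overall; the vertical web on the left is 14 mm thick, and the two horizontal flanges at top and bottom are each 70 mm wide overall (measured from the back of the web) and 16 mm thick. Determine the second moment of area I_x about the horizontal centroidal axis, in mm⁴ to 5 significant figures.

Break the section into simple shapes (no overlaps), measuring from the bottom-left corner of the bounding box.
Web: 14 × 210, A = 2 940 mm², y = 105 mm, Ī = 10 804 500 mm⁴.
Top flange (beyond web): 56 × 16, A = 896 mm², y = 202 mm, Ī = 19114.67 mm⁴.
Bottom flange (beyond web): 56 × 16, A = 896 mm², y = 8 mm, Ī = 19114.67 mm⁴.
By symmetry the centroid is at mid-height, ȳ = 105 mm.
Transfer each piece to the horizontal centroidal axis using Ī + A·d² with d = y − 105:
  web: d = 0 mm → contributes +10 804 500 mm⁴
  top flange (beyond web): d = 97 mm → contributes +8 449 579 mm⁴
  bottom flange (beyond web): d = -97 mm → contributes +8 449 579 mm⁴
Total I = 27 703 657 mm⁴.

I_x ≈ 2.7704 × 10⁷ mm⁴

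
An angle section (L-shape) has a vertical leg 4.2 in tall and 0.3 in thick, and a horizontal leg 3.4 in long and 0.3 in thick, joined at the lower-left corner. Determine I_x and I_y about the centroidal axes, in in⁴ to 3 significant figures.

Break the section into simple shapes (no overlaps), measuring from the bottom-left corner of the bounding box.
Vertical leg: 0.3 × 4.2, A = 1.26 in², y = 2.1 in, Ī = 1.8522 in⁴.
Horizontal leg (remainder): 3.1 × 0.3, A = 0.93 in², y = 0.15 in, Ī = 0.006975 in⁴.
Centroid: ȳ = ΣA·y / ΣA = 1.2719 in.
Transfer each piece to the centroidal x-axis using Ī + A·d² with d = y − 1.2719:
  vertical leg: d = 0.82808 in → contributes +2.7162 in⁴
  horizontal leg (remainder): d = -1.1219 in → contributes +1.1776 in⁴
Total I = 3.8938 in⁴.
For the y-axis: x̄ = 0.87192 in.
Repeating about the centroidal y-axis gives I_y = 2.3006 in⁴.

I_x ≈ 3.89 in⁴, I_y ≈ 2.30 in⁴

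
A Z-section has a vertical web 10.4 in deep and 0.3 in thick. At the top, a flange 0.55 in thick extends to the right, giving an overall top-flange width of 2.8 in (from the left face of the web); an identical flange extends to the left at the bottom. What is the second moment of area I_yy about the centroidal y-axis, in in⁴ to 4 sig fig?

Decompose the section into non-overlapping parts with the origin at the bottom-left of its bounding rectangle.
Web: 0.3 × 10.4, A = 3.12 in², x = 2.65 in, Ī = 0.0234 in⁴.
Top flange (beyond web): 2.5 × 0.55, A = 1.375 in², x = 4.05 in, Ī = 0.716146 in⁴.
Bottom flange (beyond web): 2.5 × 0.55, A = 1.375 in², x = 1.25 in, Ī = 0.716146 in⁴.
Centroid: x̄ = ΣA·x / ΣA = 2.65 in.
Transfer each piece to the centroidal y-axis using Ī + A·d² with d = x − 2.65:
  web: d = 0 in → contributes +0.0234 in⁴
  top flange (beyond web): d = 1.4 in → contributes +3.41115 in⁴
  bottom flange (beyond web): d = -1.4 in → contributes +3.41115 in⁴
Total I = 6.84569 in⁴.

I_yy ≈ 6.846 in⁴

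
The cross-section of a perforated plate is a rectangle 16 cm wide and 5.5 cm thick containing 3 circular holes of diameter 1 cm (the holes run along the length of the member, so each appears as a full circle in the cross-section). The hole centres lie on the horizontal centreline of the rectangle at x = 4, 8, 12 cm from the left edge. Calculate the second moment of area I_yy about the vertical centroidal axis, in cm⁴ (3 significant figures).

I_yy ≈ 1850 cm⁴

Split into non-overlapping primitives; take the origin at the lower-left of the bounding box.
Plate: 16 × 5.5, A = 88 cm², x = 8 cm, Ī = 1877.3 cm⁴.
Hole 1 (subtracted): ⌀1, A = 0.7854 cm², x = 4 cm, Ī = 0.049087 cm⁴.
Hole 2 (subtracted): ⌀1, A = 0.7854 cm², x = 8 cm, Ī = 0.049087 cm⁴.
Hole 3 (subtracted): ⌀1, A = 0.7854 cm², x = 12 cm, Ī = 0.049087 cm⁴.
By symmetry the centroid is at mid-width, x̄ = 8 cm.
Transfer each piece to the vertical centroidal axis using Ī + A·d² with d = x − 8:
  plate: d = 0 cm → contributes +1877.3 cm⁴
  hole 1: d = -4 cm → contributes −12.615 cm⁴
  hole 2: d = 0 cm → contributes −0.049087 cm⁴
  hole 3: d = 4 cm → contributes −12.615 cm⁴
Total I = 1852.1 cm⁴.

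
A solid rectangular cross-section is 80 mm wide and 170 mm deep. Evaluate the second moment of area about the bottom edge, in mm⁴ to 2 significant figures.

I_base ≈ 1.3 × 10⁸ mm⁴

The section: 80 × 170, A = 13 600 mm², y = 85 mm, Ī = 32 753 333 mm⁴.
Transfer it to the base of the section using Ī + A·d² with d = y − 0:
  the section: d = 85 mm → contributes +131 013 333 mm⁴
Total I = 131 013 333 mm⁴.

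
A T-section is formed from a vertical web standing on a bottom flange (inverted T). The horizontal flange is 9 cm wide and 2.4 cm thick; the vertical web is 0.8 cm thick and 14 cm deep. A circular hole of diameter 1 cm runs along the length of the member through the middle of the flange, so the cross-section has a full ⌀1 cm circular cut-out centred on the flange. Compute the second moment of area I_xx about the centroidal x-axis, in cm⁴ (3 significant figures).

Break the section into simple shapes (no overlaps), measuring from the bottom-left corner of the bounding box.
Flange: 9 × 2.4, A = 21.6 cm², y = 1.2 cm, Ī = 10.368 cm⁴.
Web: 0.8 × 14, A = 11.2 cm², y = 9.4 cm, Ī = 182.93 cm⁴.
Hole (subtracted): ⌀1, A = 0.7854 cm², y = 1.2 cm, Ī = 0.049087 cm⁴.
Centroid: ȳ = ΣA·y / ΣA = 4.0687 cm.
Transfer each piece to the centroidal x-axis using Ī + A·d² with d = y − 4.0687:
  flange: d = -2.8687 cm → contributes +188.12 cm⁴
  web: d = 5.3313 cm → contributes +501.27 cm⁴
  hole: d = -2.8687 cm → contributes −6.5124 cm⁴
Total I = 682.88 cm⁴.

I_xx ≈ 683 cm⁴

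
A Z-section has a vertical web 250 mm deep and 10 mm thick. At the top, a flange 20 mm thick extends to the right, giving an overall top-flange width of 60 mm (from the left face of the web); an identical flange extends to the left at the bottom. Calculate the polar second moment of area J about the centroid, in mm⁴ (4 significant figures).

Break the section into simple shapes (no overlaps), measuring from the bottom-left corner of the bounding box.
Web: 10 × 250, A = 2 500 mm², y = 125 mm, Ī = 13 020 833 mm⁴.
Top flange (beyond web): 50 × 20, A = 1 000 mm², y = 240 mm, Ī = 33333.3 mm⁴.
Bottom flange (beyond web): 50 × 20, A = 1 000 mm², y = 10 mm, Ī = 33333.3 mm⁴.
Centroid: ȳ = ΣA·y / ΣA = 125 mm.
Transfer each piece to the centroidal x-axis using Ī + A·d² with d = y − 125:
  web: d = 0 mm → contributes +13 020 833 mm⁴
  top flange (beyond web): d = 115 mm → contributes +13 258 333 mm⁴
  bottom flange (beyond web): d = -115 mm → contributes +13 258 333 mm⁴
Total I = 39 537 500 mm⁴.
For the y-axis: x̄ = 55 mm.
Repeating about the centroidal y-axis gives I_y = 2 237 500 mm⁴.
Polar second moment: J = I_x + I_y = 41 775 000 mm⁴.

J ≈ 4.178 × 10⁷ mm⁴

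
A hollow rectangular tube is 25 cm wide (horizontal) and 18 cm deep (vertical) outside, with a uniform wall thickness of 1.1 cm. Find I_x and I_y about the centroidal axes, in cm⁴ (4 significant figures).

Decompose the section into non-overlapping parts with the origin at the bottom-left of its bounding rectangle.
Outer rectangle: 25 × 18, A = 450 cm², y = 9 cm, Ī = 12 150 cm⁴.
Inner void (subtracted): 22.8 × 15.8, A = 360.24 cm², y = 9 cm, Ī = 7494.19 cm⁴.
By symmetry the centroid is at mid-height, ȳ = 9 cm.
All pieces are centred on the centroidal x-axis, so I = ΣĪ (holes subtracted) = 4655.81 cm⁴.
Repeating about the centroidal y-axis gives I_y = 7831.9 cm⁴.

I_x ≈ 4656 cm⁴, I_y ≈ 7832 cm⁴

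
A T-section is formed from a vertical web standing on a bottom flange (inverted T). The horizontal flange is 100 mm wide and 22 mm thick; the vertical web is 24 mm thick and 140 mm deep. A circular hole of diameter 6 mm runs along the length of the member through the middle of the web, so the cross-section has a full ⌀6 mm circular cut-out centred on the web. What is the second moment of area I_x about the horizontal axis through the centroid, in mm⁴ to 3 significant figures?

I_x ≈ 1.43 × 10⁷ mm⁴

Break the section into simple shapes (no overlaps), measuring from the bottom-left corner of the bounding box.
Flange: 100 × 22, A = 2 200 mm², y = 11 mm, Ī = 88 733 mm⁴.
Web: 24 × 140, A = 3 360 mm², y = 92 mm, Ī = 5 488 000 mm⁴.
Hole (subtracted): ⌀6, A = 28.274 mm², y = 92 mm, Ī = 63.617 mm⁴.
Centroid: ȳ = ΣA·y / ΣA = 59.786 mm.
Transfer each piece to the horizontal axis through the centroid using Ī + A·d² with d = y − 59.786:
  flange: d = -48.786 mm → contributes +5 324 857 mm⁴
  web: d = 32.214 mm → contributes +8 974 851 mm⁴
  hole: d = 32.214 mm → contributes −29 405 mm⁴
Total I = 14 270 303 mm⁴.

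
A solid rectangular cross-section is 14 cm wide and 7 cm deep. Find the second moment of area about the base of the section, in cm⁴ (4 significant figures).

The section: 14 × 7, A = 98 cm², y = 3.5 cm, Ī = 400.167 cm⁴.
Transfer it to a horizontal axis along the bottom face using Ī + A·d² with d = y − 0:
  the section: d = 3.5 cm → contributes +1600.67 cm⁴
Total I = 1600.67 cm⁴.

I_base ≈ 1601 cm⁴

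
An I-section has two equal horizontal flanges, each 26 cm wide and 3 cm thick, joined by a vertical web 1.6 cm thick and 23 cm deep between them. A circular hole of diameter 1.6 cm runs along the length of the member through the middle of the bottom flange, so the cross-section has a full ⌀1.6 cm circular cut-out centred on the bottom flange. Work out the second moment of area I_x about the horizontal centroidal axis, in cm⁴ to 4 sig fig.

I_x ≈ 2.776 × 10⁴ cm⁴

Split into non-overlapping primitives; take the origin at the lower-left of the bounding box.
Bottom flange: 26 × 3, A = 78 cm², y = 1.5 cm, Ī = 58.5 cm⁴.
Web: 1.6 × 23, A = 36.8 cm², y = 14.5 cm, Ī = 1622.27 cm⁴.
Top flange: 26 × 3, A = 78 cm², y = 27.5 cm, Ī = 58.5 cm⁴.
Hole (subtracted): ⌀1.6, A = 2.01062 cm², y = 1.5 cm, Ī = 0.321699 cm⁴.
Centroid: ȳ = ΣA·y / ΣA = 14.637 cm.
Transfer each piece to the horizontal centroidal axis using Ī + A·d² with d = y − 14.637:
  bottom flange: d = -13.137 cm → contributes +13519.8 cm⁴
  web: d = -0.137 cm → contributes +1622.96 cm⁴
  top flange: d = 12.863 cm → contributes +12964.1 cm⁴
  hole: d = -13.137 cm → contributes −347.316 cm⁴
Total I = 27759.6 cm⁴.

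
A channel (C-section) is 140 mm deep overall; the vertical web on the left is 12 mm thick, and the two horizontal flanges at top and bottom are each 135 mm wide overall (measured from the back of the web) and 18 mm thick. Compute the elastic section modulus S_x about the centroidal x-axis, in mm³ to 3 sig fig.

Split into non-overlapping primitives; take the origin at the lower-left of the bounding box.
Web: 12 × 140, A = 1 680 mm², y = 70 mm, Ī = 2 744 000 mm⁴.
Top flange (beyond web): 123 × 18, A = 2 214 mm², y = 131 mm, Ī = 59 778 mm⁴.
Bottom flange (beyond web): 123 × 18, A = 2 214 mm², y = 9 mm, Ī = 59 778 mm⁴.
By symmetry the centroid is at mid-height, ȳ = 70 mm.
Transfer each piece to the centroidal x-axis using Ī + A·d² with d = y − 70:
  web: d = 0 mm → contributes +2 744 000 mm⁴
  top flange (beyond web): d = 61 mm → contributes +8 298 072 mm⁴
  bottom flange (beyond web): d = -61 mm → contributes +8 298 072 mm⁴
Total I = 19 340 144 mm⁴.
Extreme fibre distance c = 70 mm; S = I/c = 276 288 mm³.

S_x ≈ 2.76 × 10⁵ mm³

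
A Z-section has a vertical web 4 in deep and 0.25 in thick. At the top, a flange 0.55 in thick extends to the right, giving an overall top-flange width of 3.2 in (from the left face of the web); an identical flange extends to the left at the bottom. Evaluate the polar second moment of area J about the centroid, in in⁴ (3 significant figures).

Split into non-overlapping primitives; take the origin at the lower-left of the bounding box.
Web: 0.25 × 4, A = 1 in², y = 2 in, Ī = 1.3333 in⁴.
Top flange (beyond web): 2.95 × 0.55, A = 1.6225 in², y = 3.725 in, Ī = 0.040901 in⁴.
Bottom flange (beyond web): 2.95 × 0.55, A = 1.6225 in², y = 0.275 in, Ī = 0.040901 in⁴.
Centroid: ȳ = ΣA·y / ΣA = 2 in.
Transfer each piece to the centroidal x-axis using Ī + A·d² with d = y − 2:
  web: d = 0 in → contributes +1.3333 in⁴
  top flange (beyond web): d = 1.725 in → contributes +4.8689 in⁴
  bottom flange (beyond web): d = -1.725 in → contributes +4.8689 in⁴
Total I = 11.071 in⁴.
For the y-axis: x̄ = 3.075 in.
Repeating about the centroidal y-axis gives I_y = 10.666 in⁴.
Polar second moment: J = I_x + I_y = 21.737 in⁴.

J ≈ 21.7 in⁴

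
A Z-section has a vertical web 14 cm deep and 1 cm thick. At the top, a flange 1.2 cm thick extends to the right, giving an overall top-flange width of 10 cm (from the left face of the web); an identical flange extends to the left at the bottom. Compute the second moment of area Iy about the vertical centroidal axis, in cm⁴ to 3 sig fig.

Split into non-overlapping primitives; take the origin at the lower-left of the bounding box.
Web: 1 × 14, A = 14 cm², x = 9.5 cm, Ī = 1.1667 cm⁴.
Top flange (beyond web): 9 × 1.2, A = 10.8 cm², x = 14.5 cm, Ī = 72.9 cm⁴.
Bottom flange (beyond web): 9 × 1.2, A = 10.8 cm², x = 4.5 cm, Ī = 72.9 cm⁴.
Centroid: x̄ = ΣA·x / ΣA = 9.5 cm.
Transfer each piece to the vertical centroidal axis using Ī + A·d² with d = x − 9.5:
  web: d = 0 cm → contributes +1.1667 cm⁴
  top flange (beyond web): d = 5 cm → contributes +342.9 cm⁴
  bottom flange (beyond web): d = -5 cm → contributes +342.9 cm⁴
Total I = 686.97 cm⁴.

Iy ≈ 687 cm⁴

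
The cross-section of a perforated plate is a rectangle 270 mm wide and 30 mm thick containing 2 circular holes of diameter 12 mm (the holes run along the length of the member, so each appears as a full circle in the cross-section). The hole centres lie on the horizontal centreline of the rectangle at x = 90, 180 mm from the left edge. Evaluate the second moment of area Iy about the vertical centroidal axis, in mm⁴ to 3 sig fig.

Iy ≈ 4.87 × 10⁷ mm⁴

Break the section into simple shapes (no overlaps), measuring from the bottom-left corner of the bounding box.
Plate: 270 × 30, A = 8 100 mm², x = 135 mm, Ī = 49 207 500 mm⁴.
Hole 1 (subtracted): ⌀12, A = 113.1 mm², x = 90 mm, Ī = 1017.9 mm⁴.
Hole 2 (subtracted): ⌀12, A = 113.1 mm², x = 180 mm, Ī = 1017.9 mm⁴.
By symmetry the centroid is at mid-width, x̄ = 135 mm.
Transfer each piece to the vertical centroidal axis using Ī + A·d² with d = x − 135:
  plate: d = 0 mm → contributes +49 207 500 mm⁴
  hole 1: d = -45 mm → contributes −230 040 mm⁴
  hole 2: d = 45 mm → contributes −230 040 mm⁴
Total I = 48 747 420 mm⁴.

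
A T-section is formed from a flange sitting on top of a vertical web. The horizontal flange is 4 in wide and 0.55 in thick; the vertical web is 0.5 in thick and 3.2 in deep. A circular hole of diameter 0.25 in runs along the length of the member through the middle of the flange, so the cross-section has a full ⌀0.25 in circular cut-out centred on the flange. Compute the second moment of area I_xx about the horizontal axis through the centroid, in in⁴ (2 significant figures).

Treat the section as a set of non-overlapping primitives; coordinates are from the bounding-box lower-left.
Flange: 4 × 0.55, A = 2.2 in², y = 3.475 in, Ī = 0.05546 in⁴.
Web: 0.5 × 3.2, A = 1.6 in², y = 1.6 in, Ī = 1.365 in⁴.
Hole (subtracted): ⌀0.25, A = 0.04909 in², y = 3.475 in, Ī = 0.0001917 in⁴.
Centroid: ȳ = ΣA·y / ΣA = 2.675 in.
Transfer each piece to the horizontal axis through the centroid using Ī + A·d² with d = y − 2.675:
  flange: d = 0.7998 in → contributes +1.463 in⁴
  web: d = -1.075 in → contributes +3.215 in⁴
  hole: d = 0.7998 in → contributes −0.03159 in⁴
Total I = 4.646 in⁴.

I_xx ≈ 4.6 in⁴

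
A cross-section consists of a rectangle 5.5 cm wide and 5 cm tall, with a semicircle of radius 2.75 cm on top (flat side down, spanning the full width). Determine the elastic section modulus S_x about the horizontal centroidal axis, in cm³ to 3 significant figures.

S_x ≈ 42.3 cm³

Treat the section as a set of non-overlapping primitives; coordinates are from the bounding-box lower-left.
Rectangular body: 5.5 × 5, A = 27.5 cm², y = 2.5 cm, Ī = 57.292 cm⁴.
Semicircular cap: semicircle r = 2.75, A = 11.879 cm², y = 6.1671 cm, Ī = 6.2772 cm⁴.
Centroid: ȳ = ΣA·y / ΣA = 3.6062 cm.
Transfer each piece to the horizontal centroidal axis using Ī + A·d² with d = y − 3.6062:
  rectangular body: d = -1.1062 cm → contributes +90.945 cm⁴
  semicircular cap: d = 2.5609 cm → contributes +84.183 cm⁴
Total I = 175.13 cm⁴.
Extreme fibre distance c = 4.1438 cm; S = I/c = 42.263 cm³.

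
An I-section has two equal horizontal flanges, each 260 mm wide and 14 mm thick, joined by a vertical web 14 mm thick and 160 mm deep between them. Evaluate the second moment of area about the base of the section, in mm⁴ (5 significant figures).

Split into non-overlapping primitives; take the origin at the lower-left of the bounding box.
Bottom flange: 260 × 14, A = 3 640 mm², y = 7 mm, Ī = 59453.33 mm⁴.
Web: 14 × 160, A = 2 240 mm², y = 94 mm, Ī = 4 778 667 mm⁴.
Top flange: 260 × 14, A = 3 640 mm², y = 181 mm, Ī = 59453.33 mm⁴.
Transfer each piece to the bottom edge using Ī + A·d² with d = y − 0:
  bottom flange: d = 7 mm → contributes +237813.3 mm⁴
  web: d = 94 mm → contributes +24 571 307 mm⁴
  top flange: d = 181 mm → contributes +119 309 493 mm⁴
Total I = 144 118 613 mm⁴.

I_base ≈ 1.4412 × 10⁸ mm⁴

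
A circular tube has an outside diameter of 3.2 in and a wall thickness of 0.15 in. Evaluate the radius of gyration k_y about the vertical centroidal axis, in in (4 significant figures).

k_y ≈ 1.080 in

Break the section into simple shapes (no overlaps), measuring from the bottom-left corner of the bounding box.
Outer circle: ⌀3.2, A = 8.04248 in², x = 1.6 in, Ī = 5.14719 in⁴.
Bore (subtracted): ⌀2.9, A = 6.6052 in², x = 1.6 in, Ī = 3.47186 in⁴.
By symmetry the centroid is at mid-width, x̄ = 1.6 in.
All pieces are centred on the vertical centroidal axis, so I = ΣĪ (holes subtracted) = 1.67533 in⁴.
Radius of gyration: k = √(I/A) = √(1.67533 / 1.43728) = 1.07964 in.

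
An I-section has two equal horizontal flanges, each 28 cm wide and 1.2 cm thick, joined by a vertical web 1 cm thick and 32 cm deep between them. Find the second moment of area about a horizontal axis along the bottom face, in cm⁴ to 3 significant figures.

Split into non-overlapping primitives; take the origin at the lower-left of the bounding box.
Bottom flange: 28 × 1.2, A = 33.6 cm², y = 0.6 cm, Ī = 4.032 cm⁴.
Web: 1 × 32, A = 32 cm², y = 17.2 cm, Ī = 2730.7 cm⁴.
Top flange: 28 × 1.2, A = 33.6 cm², y = 33.8 cm, Ī = 4.032 cm⁴.
Transfer each piece to a horizontal axis along the bottom face using Ī + A·d² with d = y − 0:
  bottom flange: d = 0.6 cm → contributes +16.128 cm⁴
  web: d = 17.2 cm → contributes +12 198 cm⁴
  top flange: d = 33.8 cm → contributes +38 390 cm⁴
Total I = 50 604 cm⁴.

I_base ≈ 5.06 × 10⁴ cm⁴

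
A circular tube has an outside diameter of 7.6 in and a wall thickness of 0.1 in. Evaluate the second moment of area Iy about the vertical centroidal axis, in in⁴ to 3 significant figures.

Split into non-overlapping primitives; take the origin at the lower-left of the bounding box.
Outer circle: ⌀7.6, A = 45.365 in², x = 3.8 in, Ī = 163.77 in⁴.
Bore (subtracted): ⌀7.4, A = 43.008 in², x = 3.8 in, Ī = 147.2 in⁴.
By symmetry the centroid is at mid-width, x̄ = 3.8 in.
All pieces are centred on the vertical centroidal axis, so I = ΣĪ (holes subtracted) = 16.57 in⁴.

Iy ≈ 16.6 in⁴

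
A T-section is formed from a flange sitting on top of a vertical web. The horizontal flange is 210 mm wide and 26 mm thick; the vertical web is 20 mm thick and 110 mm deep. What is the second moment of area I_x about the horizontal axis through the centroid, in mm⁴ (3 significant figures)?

Split into non-overlapping primitives; take the origin at the lower-left of the bounding box.
Flange: 210 × 26, A = 5 460 mm², y = 123 mm, Ī = 307 580 mm⁴.
Web: 20 × 110, A = 2 200 mm², y = 55 mm, Ī = 2 218 333 mm⁴.
Centroid: ȳ = ΣA·y / ΣA = 103.47 mm.
Transfer each piece to the horizontal axis through the centroid using Ī + A·d² with d = y − 103.47:
  flange: d = 19.53 mm → contributes +2 390 144 mm⁴
  web: d = -48.47 mm → contributes +7 386 878 mm⁴
Total I = 9 777 021 mm⁴.

I_x ≈ 9.78 × 10⁶ mm⁴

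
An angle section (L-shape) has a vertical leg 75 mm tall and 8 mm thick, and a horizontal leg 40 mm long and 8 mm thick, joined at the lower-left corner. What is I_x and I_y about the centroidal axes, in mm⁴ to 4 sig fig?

Treat the section as a set of non-overlapping primitives; coordinates are from the bounding-box lower-left.
Vertical leg: 8 × 75, A = 600 mm², y = 37.5 mm, Ī = 281 250 mm⁴.
Horizontal leg (remainder): 32 × 8, A = 256 mm², y = 4 mm, Ī = 1365.33 mm⁴.
Centroid: ȳ = ΣA·y / ΣA = 27.4813 mm.
Transfer each piece to the centroidal x-axis using Ī + A·d² with d = y − 27.4813:
  vertical leg: d = 10.0187 mm → contributes +341 475 mm⁴
  horizontal leg (remainder): d = -23.4813 mm → contributes +142 517 mm⁴
Total I = 483 991 mm⁴.
For the y-axis: x̄ = 9.98131 mm.
Repeating about the centroidal y-axis gives I_y = 96 821 mm⁴.

I_x ≈ 4.840 × 10⁵ mm⁴, I_y ≈ 9.682 × 10⁴ mm⁴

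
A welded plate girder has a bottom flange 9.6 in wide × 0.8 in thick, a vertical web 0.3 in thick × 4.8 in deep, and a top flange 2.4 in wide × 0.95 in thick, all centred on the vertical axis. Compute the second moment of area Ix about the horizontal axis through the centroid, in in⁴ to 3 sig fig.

Ix ≈ 62.8 in⁴

Decompose the section into non-overlapping parts with the origin at the bottom-left of its bounding rectangle.
Bottom plate: 9.6 × 0.8, A = 7.68 in², y = 0.4 in, Ī = 0.4096 in⁴.
Web plate: 0.3 × 4.8, A = 1.44 in², y = 3.2 in, Ī = 2.7648 in⁴.
Top plate: 2.4 × 0.95, A = 2.28 in², y = 6.075 in, Ī = 0.17148 in⁴.
Centroid: ȳ = ΣA·y / ΣA = 1.8887 in.
Transfer each piece to the horizontal axis through the centroid using Ī + A·d² with d = y − 1.8887:
  bottom plate: d = -1.4887 in → contributes +17.43 in⁴
  web plate: d = 1.3113 in → contributes +5.241 in⁴
  top plate: d = 4.1863 in → contributes +40.129 in⁴
Total I = 62.8 in⁴.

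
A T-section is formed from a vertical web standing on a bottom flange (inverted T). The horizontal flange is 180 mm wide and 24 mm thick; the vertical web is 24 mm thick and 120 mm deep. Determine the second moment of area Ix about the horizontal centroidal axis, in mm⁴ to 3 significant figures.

Decompose the section into non-overlapping parts with the origin at the bottom-left of its bounding rectangle.
Flange: 180 × 24, A = 4 320 mm², y = 12 mm, Ī = 207 360 mm⁴.
Web: 24 × 120, A = 2 880 mm², y = 84 mm, Ī = 3 456 000 mm⁴.
Centroid: ȳ = ΣA·y / ΣA = 40.8 mm.
Transfer each piece to the horizontal centroidal axis using Ī + A·d² with d = y − 40.8:
  flange: d = -28.8 mm → contributes +3 790 541 mm⁴
  web: d = 43.2 mm → contributes +8 830 771 mm⁴
Total I = 12 621 312 mm⁴.

Ix ≈ 1.26 × 10⁷ mm⁴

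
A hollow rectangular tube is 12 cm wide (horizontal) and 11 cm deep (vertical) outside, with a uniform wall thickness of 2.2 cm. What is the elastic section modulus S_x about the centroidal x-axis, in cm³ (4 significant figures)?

S_x ≈ 208.9 cm³

Split into non-overlapping primitives; take the origin at the lower-left of the bounding box.
Outer rectangle: 12 × 11, A = 132 cm², y = 5.5 cm, Ī = 1 331 cm⁴.
Inner void (subtracted): 7.6 × 6.6, A = 50.16 cm², y = 5.5 cm, Ī = 182.081 cm⁴.
By symmetry the centroid is at mid-height, ȳ = 5.5 cm.
All pieces are centred on the centroidal x-axis, so I = ΣĪ (holes subtracted) = 1148.92 cm⁴.
Extreme fibre distance c = 5.5 cm; S = I/c = 208.894 cm³.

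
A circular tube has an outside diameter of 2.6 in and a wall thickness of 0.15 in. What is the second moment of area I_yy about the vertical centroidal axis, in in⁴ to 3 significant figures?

Split into non-overlapping primitives; take the origin at the lower-left of the bounding box.
Outer circle: ⌀2.6, A = 5.3093 in², x = 1.3 in, Ī = 2.2432 in⁴.
Bore (subtracted): ⌀2.3, A = 4.1548 in², x = 1.3 in, Ī = 1.3737 in⁴.
By symmetry the centroid is at mid-width, x̄ = 1.3 in.
All pieces are centred on the vertical centroidal axis, so I = ΣĪ (holes subtracted) = 0.86951 in⁴.

I_yy ≈ 0.870 in⁴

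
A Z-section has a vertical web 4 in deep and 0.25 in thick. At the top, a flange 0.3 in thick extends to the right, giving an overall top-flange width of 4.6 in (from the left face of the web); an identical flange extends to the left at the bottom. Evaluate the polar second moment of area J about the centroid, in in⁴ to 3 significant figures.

J ≈ 28.2 in⁴

Decompose the section into non-overlapping parts with the origin at the bottom-left of its bounding rectangle.
Web: 0.25 × 4, A = 1 in², y = 2 in, Ī = 1.3333 in⁴.
Top flange (beyond web): 4.35 × 0.3, A = 1.305 in², y = 3.85 in, Ī = 0.0097875 in⁴.
Bottom flange (beyond web): 4.35 × 0.3, A = 1.305 in², y = 0.15 in, Ī = 0.0097875 in⁴.
Centroid: ȳ = ΣA·y / ΣA = 2 in.
Transfer each piece to the centroidal x-axis using Ī + A·d² with d = y − 2:
  web: d = 0 in → contributes +1.3333 in⁴
  top flange (beyond web): d = 1.85 in → contributes +4.4762 in⁴
  bottom flange (beyond web): d = -1.85 in → contributes +4.4762 in⁴
Total I = 10.286 in⁴.
For the y-axis: x̄ = 4.475 in.
Repeating about the centroidal y-axis gives I_y = 17.928 in⁴.
Polar second moment: J = I_x + I_y = 28.213 in⁴.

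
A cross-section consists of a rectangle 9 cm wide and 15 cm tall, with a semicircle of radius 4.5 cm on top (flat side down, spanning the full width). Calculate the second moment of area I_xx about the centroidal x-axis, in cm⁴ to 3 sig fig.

Treat the section as a set of non-overlapping primitives; coordinates are from the bounding-box lower-left.
Rectangular body: 9 × 15, A = 135 cm², y = 7.5 cm, Ī = 2531.3 cm⁴.
Semicircular cap: semicircle r = 4.5, A = 31.809 cm², y = 16.91 cm, Ī = 45.007 cm⁴.
Centroid: ȳ = ΣA·y / ΣA = 9.2944 cm.
Transfer each piece to the centroidal x-axis using Ī + A·d² with d = y − 9.2944:
  rectangular body: d = -1.7944 cm → contributes +2965.9 cm⁴
  semicircular cap: d = 7.6155 cm → contributes +1889.8 cm⁴
Total I = 4855.7 cm⁴.

I_xx ≈ 4860 cm⁴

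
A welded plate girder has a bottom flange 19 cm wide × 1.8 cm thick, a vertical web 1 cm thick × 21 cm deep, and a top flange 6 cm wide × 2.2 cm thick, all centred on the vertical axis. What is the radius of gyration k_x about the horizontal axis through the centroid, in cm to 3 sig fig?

k_x ≈ 9.51 cm

Break the section into simple shapes (no overlaps), measuring from the bottom-left corner of the bounding box.
Bottom plate: 19 × 1.8, A = 34.2 cm², y = 0.9 cm, Ī = 9.234 cm⁴.
Web plate: 1 × 21, A = 21 cm², y = 12.3 cm, Ī = 771.75 cm⁴.
Top plate: 6 × 2.2, A = 13.2 cm², y = 23.9 cm, Ī = 5.324 cm⁴.
Centroid: ȳ = ΣA·y / ΣA = 8.8386 cm.
Transfer each piece to the horizontal axis through the centroid using Ī + A·d² with d = y − 8.8386:
  bottom plate: d = -7.9386 cm → contributes +2164.6 cm⁴
  web plate: d = 3.4614 cm → contributes +1023.4 cm⁴
  top plate: d = 15.061 cm → contributes +2999.7 cm⁴
Total I = 6187.6 cm⁴.
Radius of gyration: k = √(I/A) = √(6187.6 / 68.4) = 9.5112 cm.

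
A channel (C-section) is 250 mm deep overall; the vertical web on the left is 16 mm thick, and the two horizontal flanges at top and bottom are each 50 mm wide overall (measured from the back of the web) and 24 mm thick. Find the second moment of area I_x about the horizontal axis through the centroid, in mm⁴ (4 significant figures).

I_x ≈ 4.175 × 10⁷ mm⁴

Decompose the section into non-overlapping parts with the origin at the bottom-left of its bounding rectangle.
Web: 16 × 250, A = 4 000 mm², y = 125 mm, Ī = 20 833 333 mm⁴.
Top flange (beyond web): 34 × 24, A = 816 mm², y = 238 mm, Ī = 39 168 mm⁴.
Bottom flange (beyond web): 34 × 24, A = 816 mm², y = 12 mm, Ī = 39 168 mm⁴.
By symmetry the centroid is at mid-height, ȳ = 125 mm.
Transfer each piece to the horizontal axis through the centroid using Ī + A·d² with d = y − 125:
  web: d = 0 mm → contributes +20 833 333 mm⁴
  top flange (beyond web): d = 113 mm → contributes +10 458 672 mm⁴
  bottom flange (beyond web): d = -113 mm → contributes +10 458 672 mm⁴
Total I = 41 750 677 mm⁴.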